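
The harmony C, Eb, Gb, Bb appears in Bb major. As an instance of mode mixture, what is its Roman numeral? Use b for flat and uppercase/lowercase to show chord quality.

The root C is the diatonic 2nd degree of Bb major; the borrowing shows in the chord quality. Diatonically Bb major has Cm (ii) on that degree; C–Eb–Gb–Bb is instead the half-diminished-seventh chord native to Bb minor, so it takes the label iiø7.

iiø7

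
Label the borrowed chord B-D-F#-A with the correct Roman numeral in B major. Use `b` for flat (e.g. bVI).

B is scale degree 1 in B major. B–D–F#–A is a minor-seventh chord — the form found in B minor, not the diatonic I (B). Borrowed into B major it is written i7.

i7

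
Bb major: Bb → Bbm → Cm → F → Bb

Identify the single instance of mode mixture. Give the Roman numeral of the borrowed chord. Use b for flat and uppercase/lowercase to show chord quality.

i

In Bb major the diatonic chords are Bb, Cm, Dm, Eb, F, Gm, Adim. Bb, Cm and F are all diatonic. Bbm (Bb–Db–F) is not: scale degree 1 in Bb major carries Bb (I). In Bb minor the chord on that degree is Bbm, so here it functions as i, borrowed from the parallel minor.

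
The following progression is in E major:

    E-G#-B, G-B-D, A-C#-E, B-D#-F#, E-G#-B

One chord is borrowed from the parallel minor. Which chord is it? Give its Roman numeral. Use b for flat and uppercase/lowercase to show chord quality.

E major has the diatonic set E, F#m, G#m, A, B, C#m, D#dim. E–G#–B = E, A–C#–E = A and B–D#–F# = B all belong to that set. But G–B–D is foreign: the diatonic iii on degree 3 is G#m, whereas G comes from E minor. It is labeled bIII.

bIII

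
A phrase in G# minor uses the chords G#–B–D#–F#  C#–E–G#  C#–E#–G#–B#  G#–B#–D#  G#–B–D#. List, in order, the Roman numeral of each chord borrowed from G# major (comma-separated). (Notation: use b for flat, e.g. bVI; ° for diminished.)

G# minor has the diatonic set G#m, A#dim, B, C#m, D#, E, F# (with V from harmonic minor). G#–B–D#–F# = G#m7, C#–E–G# = C#m and G#–B–D# = G#m are all diatonic. C#–E#–G#–B# doesn't fit — on degree 4 G# minor would have C#m (iv). C#maj7 is the degree-4 chord of G# major, so it is the borrowed IVmaj7. But G#–B#–D# is foreign: the diatonic i on degree 1 is G#m, whereas G# comes from G# major. It is labeled I.

IVmaj7, I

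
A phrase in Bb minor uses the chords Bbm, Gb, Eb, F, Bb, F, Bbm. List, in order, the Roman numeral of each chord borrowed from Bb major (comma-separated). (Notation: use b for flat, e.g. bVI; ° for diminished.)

IV, I

In Bb minor (with V from harmonic minor) the diatonic chords are Bbm, Cdim, Db, Ebm, F, Gb, Ab. Of the given chords, Bbm, Gb and F are diatonic. Eb (Eb–G–Bb) doesn't fit — on degree 4 Bb minor would have Ebm (iv). Eb is the degree-4 chord of Bb major, so it is the borrowed IV. Bb (Bb–D–F) is not: scale degree 1 in Bb minor carries Bbm (i). In Bb major the chord on that degree is Bb, so here it functions as I, borrowed from the parallel major.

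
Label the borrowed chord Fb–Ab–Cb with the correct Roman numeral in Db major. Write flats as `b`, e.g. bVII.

In Db major scale degree 3 is F; Fb is its lowered form, from Db minor. Diatonically Db major has Fm (iii) on that degree; Fb–Ab–Cb is instead the major chord native to Db minor, so it takes the label bIII.

bIII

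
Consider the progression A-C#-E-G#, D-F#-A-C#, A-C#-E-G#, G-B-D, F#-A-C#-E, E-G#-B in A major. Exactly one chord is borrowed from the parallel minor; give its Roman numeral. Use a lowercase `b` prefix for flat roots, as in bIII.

bVII

A major has the diatonic set A, Bm, C#m, D, E, F#m, G#dim. A–C#–E–G# = Amaj7, D–F#–A–C# = Dmaj7, F#–A–C#–E = F#m7 and E–G#–B = E are all diatonic. But G–B–D is foreign: the diatonic vii° on degree 7 is G#dim, whereas G comes from A minor. It is labeled bVII.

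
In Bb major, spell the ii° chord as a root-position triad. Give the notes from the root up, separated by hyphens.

C-Eb-Gb

ii° is built on scale degree 2, which is C in both Bb major and its parallel. In Bb minor the chord on C is C–Eb–Gb.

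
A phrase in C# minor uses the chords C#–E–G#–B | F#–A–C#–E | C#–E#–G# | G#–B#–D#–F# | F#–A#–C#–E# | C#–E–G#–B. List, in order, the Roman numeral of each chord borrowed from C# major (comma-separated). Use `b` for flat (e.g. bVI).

In C# minor (with V from harmonic minor) the diatonic chords are C#m, D#dim, E, F#m, G#, A, B. C#–E–G#–B = C#m7, F#–A–C#–E = F#m7 and G#–B#–D#–F# = G#7 all belong to that set. But C#–E#–G# is foreign: the diatonic i on degree 1 is C#m, whereas C# comes from C# major. It is labeled I. F#–A#–C#–E# doesn't fit — on degree 4 C# minor would have F#m (iv). F#maj7 is the degree-4 chord of C# major, so it is the borrowed IVmaj7.

I, IVmaj7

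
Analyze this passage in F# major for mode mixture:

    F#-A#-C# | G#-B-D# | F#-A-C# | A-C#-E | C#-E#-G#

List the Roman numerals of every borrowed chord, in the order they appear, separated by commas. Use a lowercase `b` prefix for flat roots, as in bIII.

The diatonic triads in F# major are F#, G#m, A#m, B, C#, D#m, E#dim. F#–A#–C# = F#, G#–B–D# = G#m and C#–E#–G# = C# are all diatonic. But F#–A–C# is foreign: the diatonic I on degree 1 is F#, whereas F#m comes from F# minor. It is labeled i. A–C#–E is not: scale degree 3 in F# major carries A#m (iii). In F# minor the chord on that degree is A, so here it functions as bIII, borrowed from the parallel minor.

i, bIII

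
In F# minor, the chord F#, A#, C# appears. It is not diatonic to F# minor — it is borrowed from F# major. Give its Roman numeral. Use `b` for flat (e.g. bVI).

I

F# is scale degree 1 in F# minor. The diatonic chord on degree 1 would be F#m (i), but F#–A#–C# is the major chord from F# major. As a borrowed chord it is labeled I.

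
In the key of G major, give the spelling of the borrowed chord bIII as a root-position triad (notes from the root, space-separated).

bIII is built on the lowered scale degree 3. In G major degree 3 is B; lowered it becomes Bb. Stacking thirds in G minor on Bb gives Bb–D–F.

Bb D F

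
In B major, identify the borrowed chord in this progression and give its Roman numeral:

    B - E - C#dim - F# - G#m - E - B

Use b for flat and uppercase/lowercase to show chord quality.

In B major the diatonic chords are B, C#m, D#m, E, F#, G#m, A#dim. Of the given chords, B, E, F# and G#m are diatonic. But C#dim (C#–E–G) is foreign: the diatonic ii on degree 2 is C#m, whereas C#dim comes from B minor. It is labeled ii°.

ii°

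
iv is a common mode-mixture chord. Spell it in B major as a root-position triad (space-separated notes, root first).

The root, E, is scale degree 4 — the same note in B major and B minor; only the chord quality changes. Stacking thirds in B minor on E gives E–G–B.

E G B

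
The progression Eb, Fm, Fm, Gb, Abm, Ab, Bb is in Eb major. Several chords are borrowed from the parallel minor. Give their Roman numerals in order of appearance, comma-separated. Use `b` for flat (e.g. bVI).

The diatonic triads in Eb major are Eb, Fm, Gm, Ab, Bb, Cm, Ddim. Eb, Fm, Ab and Bb all belong to that set. But Gb (Gb–Bb–Db) is foreign: the diatonic iii on degree 3 is Gm, whereas Gb comes from Eb minor. It is labeled bIII. Abm (Ab–Cb–Eb) doesn't fit — on degree 4 Eb major would have Ab (IV). Abm is the degree-4 chord of Eb minor, so it is the borrowed iv.

bIII, iv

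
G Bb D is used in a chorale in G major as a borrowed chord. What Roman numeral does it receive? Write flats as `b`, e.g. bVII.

The root G is the diatonic 1st degree of G major; the borrowing shows in the chord quality. Diatonically G major has G (I) on that degree; G–Bb–D is instead the minor chord native to G minor, so it takes the label i.

i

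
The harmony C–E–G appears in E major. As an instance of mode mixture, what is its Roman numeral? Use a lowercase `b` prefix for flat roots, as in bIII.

bVI

C is the lowered form of scale degree 6 in E major (the diatonic degree 6 is C#). C–E–G is a major chord — the form found in E minor, not the diatonic vi (C#m). Borrowed into E major it is written bVI.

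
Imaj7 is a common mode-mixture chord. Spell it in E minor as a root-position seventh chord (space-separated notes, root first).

Imaj7 is built on scale degree 1, which is E in both E minor and its parallel. In E major the chord on E is E–G#–B–D#.

E G# B D#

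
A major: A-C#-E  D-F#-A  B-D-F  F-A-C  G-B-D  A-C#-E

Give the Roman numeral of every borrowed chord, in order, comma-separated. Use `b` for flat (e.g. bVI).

The diatonic triads in A major are A, Bm, C#m, D, E, F#m, G#dim. A–C#–E = A and D–F#–A = D are both diatonic. But B–D–F is foreign: the diatonic ii on degree 2 is Bm, whereas Bdim comes from A minor. It is labeled ii°. But F–A–C is foreign: the diatonic vi on degree 6 is F#m, whereas F comes from A minor. It is labeled bVI. But G–B–D is foreign: the diatonic vii° on degree 7 is G#dim, whereas G comes from A minor. It is labeled bVII.

ii°, bVI, bVII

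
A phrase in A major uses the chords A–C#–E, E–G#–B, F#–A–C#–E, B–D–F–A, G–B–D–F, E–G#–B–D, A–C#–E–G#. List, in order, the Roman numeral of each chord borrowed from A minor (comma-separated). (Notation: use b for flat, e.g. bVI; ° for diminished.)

iiø7, bVII7

In A major the diatonic chords are A, Bm, C#m, D, E, F#m, G#dim. A–C#–E = A, E–G#–B = E, F#–A–C#–E = F#m7, E–G#–B–D = E7 and A–C#–E–G# = Amaj7 all belong to that set. B–D–F–A doesn't fit — on degree 2 A major would have Bm (ii). Bm7b5 is the degree-2 chord of A minor, so it is the borrowed iiø7. G–B–D–F doesn't fit — on degree 7 A major would have G#dim (vii°). G7 is the degree-7 chord of A minor, so it is the borrowed bVII7.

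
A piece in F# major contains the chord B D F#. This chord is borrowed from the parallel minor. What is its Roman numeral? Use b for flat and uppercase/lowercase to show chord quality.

iv

B is scale degree 4 in F# major. The diatonic chord on degree 4 would be B (IV), but B–D–F# is the minor chord from F# minor. As a borrowed chord it is labeled iv.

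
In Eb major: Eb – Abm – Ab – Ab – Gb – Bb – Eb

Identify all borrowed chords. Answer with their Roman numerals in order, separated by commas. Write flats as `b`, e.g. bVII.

The diatonic triads in Eb major are Eb, Fm, Gm, Ab, Bb, Cm, Ddim. Eb, Ab and Bb all belong to that set. Abm (Ab–Cb–Eb) doesn't fit — on degree 4 Eb major would have Ab (IV). Abm is the degree-4 chord of Eb minor, so it is the borrowed iv. Gb (Gb–Bb–Db) is not: scale degree 3 in Eb major carries Gm (iii). In Eb minor the chord on that degree is Gb, so here it functions as bIII, borrowed from the parallel minor.

iv, bIII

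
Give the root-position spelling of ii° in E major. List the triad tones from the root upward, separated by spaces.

ii° is built on scale degree 2, which is F# in both E major and its parallel. In E minor the chord on F# is F#–A–C.

F# A C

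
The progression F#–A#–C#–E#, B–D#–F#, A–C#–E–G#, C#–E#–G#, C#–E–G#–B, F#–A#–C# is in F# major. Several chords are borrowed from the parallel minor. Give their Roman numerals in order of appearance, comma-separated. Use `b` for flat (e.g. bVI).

bIIImaj7, v7

The diatonic triads in F# major are F#, G#m, A#m, B, C#, D#m, E#dim. Of the given chords, F#–A#–C#–E# = F#maj7, B–D#–F# = B, C#–E#–G# = C# and F#–A#–C# = F# are diatonic. But A–C#–E–G# is foreign: the diatonic iii on degree 3 is A#m, whereas Amaj7 comes from F# minor. It is labeled bIIImaj7. C#–E–G#–B doesn't fit — on degree 5 F# major would have C# (V). C#m7 is the degree-5 chord of F# minor, so it is the borrowed v7.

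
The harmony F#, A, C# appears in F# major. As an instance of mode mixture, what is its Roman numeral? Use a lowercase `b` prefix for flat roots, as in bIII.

The root F# is the diatonic 1st degree of F# major; the borrowing shows in the chord quality. The diatonic chord on degree 1 would be F# (I), but F#–A–C# is the minor chord from F# minor. As a borrowed chord it is labeled i.

i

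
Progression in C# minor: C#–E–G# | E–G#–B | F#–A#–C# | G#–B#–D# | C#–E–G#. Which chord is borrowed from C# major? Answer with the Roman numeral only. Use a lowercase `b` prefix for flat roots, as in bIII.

IV

In C# minor (with V from harmonic minor) the diatonic chords are C#m, D#dim, E, F#m, G#, A, B. C#–E–G# = C#m, E–G#–B = E and G#–B#–D# = G# all belong to that set. But F#–A#–C# is foreign: the diatonic iv on degree 4 is F#m, whereas F# comes from C# major. It is labeled IV.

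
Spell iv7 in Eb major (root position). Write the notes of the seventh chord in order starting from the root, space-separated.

Ab Cb Eb Gb

iv7 is built on scale degree 4, which is Ab in both Eb major and its parallel. In Eb minor the chord on Ab is Ab–Cb–Eb–Gb.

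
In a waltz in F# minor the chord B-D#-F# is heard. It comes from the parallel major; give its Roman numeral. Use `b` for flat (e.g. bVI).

B is scale degree 4 in F# minor. B–D#–F# is a major chord — the form found in F# major, not the diatonic iv (Bm). Borrowed into F# minor it is written IV.

IV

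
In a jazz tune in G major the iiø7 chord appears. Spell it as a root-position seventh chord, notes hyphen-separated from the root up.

A-C-Eb-G

The root, A, is scale degree 2 — the same note in G major and G minor; only the chord quality changes. Building the half-diminished-seventh chord from the parallel minor on A: A–C–Eb–G.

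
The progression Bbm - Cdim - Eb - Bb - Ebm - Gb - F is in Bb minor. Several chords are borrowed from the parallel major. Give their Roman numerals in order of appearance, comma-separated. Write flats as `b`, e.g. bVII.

Bb minor has the diatonic set Bbm, Cdim, Db, Ebm, F, Gb, Ab (with V from harmonic minor). Bbm, Cdim, Ebm, Gb and F all belong to that set. But Eb (Eb–G–Bb) is foreign: the diatonic iv on degree 4 is Ebm, whereas Eb comes from Bb major. It is labeled IV. But Bb (Bb–D–F) is foreign: the diatonic i on degree 1 is Bbm, whereas Bb comes from Bb major. It is labeled I.

IV, I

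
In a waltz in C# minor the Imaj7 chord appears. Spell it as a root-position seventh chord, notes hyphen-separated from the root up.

C#-E#-G#-B#

The root, C#, is scale degree 1 — the same note in C# minor and C# major; only the chord quality changes. Building the major-seventh chord from the parallel major on C#: C#–E#–G#–B#.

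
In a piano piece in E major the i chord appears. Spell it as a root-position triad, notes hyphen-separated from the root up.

i is built on scale degree 1, which is E in both E major and its parallel. Stacking thirds in E minor on E gives E–G–B.

E-G-B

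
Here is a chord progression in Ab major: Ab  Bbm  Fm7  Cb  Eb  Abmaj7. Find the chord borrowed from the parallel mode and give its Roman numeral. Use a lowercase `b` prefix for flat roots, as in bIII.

The diatonic triads in Ab major are Ab, Bbm, Cm, Db, Eb, Fm, Gdim. Ab, Bbm, Fm7, Eb and Abmaj7 all belong to that set. But Cb (Cb–Eb–Gb) is foreign: the diatonic iii on degree 3 is Cm, whereas Cb comes from Ab minor. It is labeled bIII.

bIII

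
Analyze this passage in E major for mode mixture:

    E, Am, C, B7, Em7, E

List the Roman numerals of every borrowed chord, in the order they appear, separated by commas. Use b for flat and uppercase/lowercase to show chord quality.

E major has the diatonic set E, F#m, G#m, A, B, C#m, D#dim. Of the given chords, E and B7 are diatonic. But Am (A–C–E) is foreign: the diatonic IV on degree 4 is A, whereas Am comes from E minor. It is labeled iv. C (C–E–G) doesn't fit — on degree 6 E major would have C#m (vi). C is the degree-6 chord of E minor, so it is the borrowed bVI. Em7 (E–G–B–D) doesn't fit — on degree 1 E major would have E (I). Em7 is the degree-1 chord of E minor, so it is the borrowed i7.

iv, bVI, i7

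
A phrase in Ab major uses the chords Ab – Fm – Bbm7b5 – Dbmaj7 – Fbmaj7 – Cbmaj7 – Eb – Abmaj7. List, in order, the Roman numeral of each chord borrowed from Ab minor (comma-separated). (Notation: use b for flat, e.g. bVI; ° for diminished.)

In Ab major the diatonic chords are Ab, Bbm, Cm, Db, Eb, Fm, Gdim. Of the given chords, Ab, Fm, Dbmaj7, Eb and Abmaj7 are diatonic. Bbm7b5 (Bb–Db–Fb–Ab) doesn't fit — on degree 2 Ab major would have Bbm (ii). Bbm7b5 is the degree-2 chord of Ab minor, so it is the borrowed iiø7. Fbmaj7 (Fb–Ab–Cb–Eb) doesn't fit — on degree 6 Ab major would have Fm (vi). Fbmaj7 is the degree-6 chord of Ab minor, so it is the borrowed bVImaj7. Cbmaj7 (Cb–Eb–Gb–Bb) is not: scale degree 3 in Ab major carries Cm (iii). In Ab minor the chord on that degree is Cbmaj7, so here it functions as bIIImaj7, borrowed from the parallel minor.

iiø7, bVImaj7, bIIImaj7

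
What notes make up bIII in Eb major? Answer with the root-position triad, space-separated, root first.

The root of bIII is the lowered 3rd degree: G becomes Gb. In Eb minor the chord on Gb is Gb–Bb–Db.

Gb Bb Db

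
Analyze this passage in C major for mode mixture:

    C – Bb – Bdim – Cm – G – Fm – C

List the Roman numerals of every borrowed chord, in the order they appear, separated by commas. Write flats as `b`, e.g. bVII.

bVII, i, iv

C major has the diatonic set C, Dm, Em, F, G, Am, Bdim. C, Bdim and G are all diatonic. But Bb (Bb–D–F) is foreign: the diatonic vii° on degree 7 is Bdim, whereas Bb comes from C minor. It is labeled bVII. But Cm (C–Eb–G) is foreign: the diatonic I on degree 1 is C, whereas Cm comes from C minor. It is labeled i. But Fm (F–Ab–C) is foreign: the diatonic IV on degree 4 is F, whereas Fm comes from C minor. It is labeled iv.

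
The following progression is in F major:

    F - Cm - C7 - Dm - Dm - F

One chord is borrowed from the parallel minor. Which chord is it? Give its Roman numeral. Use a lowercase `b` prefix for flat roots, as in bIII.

v

The diatonic triads in F major are F, Gm, Am, Bb, C, Dm, Edim. F, C7 and Dm all belong to that set. But Cm (C–Eb–G) is foreign: the diatonic V on degree 5 is C, whereas Cm comes from F minor. It is labeled v.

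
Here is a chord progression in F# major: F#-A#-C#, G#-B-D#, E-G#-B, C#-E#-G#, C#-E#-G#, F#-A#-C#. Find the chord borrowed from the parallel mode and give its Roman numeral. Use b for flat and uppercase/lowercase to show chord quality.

In F# major the diatonic chords are F#, G#m, A#m, B, C#, D#m, E#dim. Of the given chords, F#–A#–C# = F#, G#–B–D# = G#m and C#–E#–G# = C# are diatonic. E–G#–B is not: scale degree 7 in F# major carries E#dim (vii°). In F# minor the chord on that degree is E, so here it functions as bVII, borrowed from the parallel minor.

bVII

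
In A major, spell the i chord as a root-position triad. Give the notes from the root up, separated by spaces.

A C E

The root, A, is scale degree 1 — the same note in A major and A minor; only the chord quality changes. Building the minor chord from the parallel minor on A: A–C–E.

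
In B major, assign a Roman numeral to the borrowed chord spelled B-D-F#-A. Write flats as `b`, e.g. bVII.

B is scale degree 1 in B major. The diatonic chord on degree 1 would be B (I), but B–D–F#–A is the minor-seventh chord from B minor. As a borrowed chord it is labeled i7.

i7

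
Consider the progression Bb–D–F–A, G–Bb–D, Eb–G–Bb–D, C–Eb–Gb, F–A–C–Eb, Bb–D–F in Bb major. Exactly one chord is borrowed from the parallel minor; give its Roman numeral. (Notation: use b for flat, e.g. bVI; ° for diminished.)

ii°

The diatonic triads in Bb major are Bb, Cm, Dm, Eb, F, Gm, Adim. Bb–D–F–A = Bbmaj7, G–Bb–D = Gm, Eb–G–Bb–D = Ebmaj7, F–A–C–Eb = F7 and Bb–D–F = Bb all belong to that set. C–Eb–Gb is not: scale degree 2 in Bb major carries Cm (ii). In Bb minor the chord on that degree is Cdim, so here it functions as ii°, borrowed from the parallel minor.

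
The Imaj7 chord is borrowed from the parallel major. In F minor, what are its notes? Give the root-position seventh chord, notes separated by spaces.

F A C E

The root, F, is scale degree 1 — the same note in F minor and F major; only the chord quality changes. Stacking thirds in F major on F gives F–A–C–E.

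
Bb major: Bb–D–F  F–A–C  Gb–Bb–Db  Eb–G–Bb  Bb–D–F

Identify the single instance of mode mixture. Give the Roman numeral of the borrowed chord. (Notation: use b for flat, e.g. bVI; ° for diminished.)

bVI

In Bb major the diatonic chords are Bb, Cm, Dm, Eb, F, Gm, Adim. Bb–D–F = Bb, F–A–C = F and Eb–G–Bb = Eb are all diatonic. Gb–Bb–Db doesn't fit — on degree 6 Bb major would have Gm (vi). Gb is the degree-6 chord of Bb minor, so it is the borrowed bVI.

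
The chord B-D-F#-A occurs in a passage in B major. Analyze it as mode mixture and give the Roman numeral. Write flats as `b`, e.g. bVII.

The root B is the diatonic 1st degree of B major; the borrowing shows in the chord quality. The diatonic chord on degree 1 would be B (I), but B–D–F#–A is the minor-seventh chord from B minor. As a borrowed chord it is labeled i7.

i7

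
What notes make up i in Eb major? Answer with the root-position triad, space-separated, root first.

The root, Eb, is scale degree 1 — the same note in Eb major and Eb minor; only the chord quality changes. In Eb minor the chord on Eb is Eb–Gb–Bb.

Eb Gb Bb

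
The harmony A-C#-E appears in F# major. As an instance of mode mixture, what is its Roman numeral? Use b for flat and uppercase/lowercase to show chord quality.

The root A is the lowered 3rd scale degree — diatonically F# major has A# there. Diatonically F# major has A#m (iii) on that degree; A–C#–E is instead the major chord native to F# minor, so it takes the label bIII.

bIII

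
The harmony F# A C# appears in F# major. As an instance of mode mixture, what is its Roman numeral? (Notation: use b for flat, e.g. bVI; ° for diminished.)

The root F# is the diatonic 1st degree of F# major; the borrowing shows in the chord quality. Diatonically F# major has F# (I) on that degree; F#–A–C# is instead the minor chord native to F# minor, so it takes the label i.

i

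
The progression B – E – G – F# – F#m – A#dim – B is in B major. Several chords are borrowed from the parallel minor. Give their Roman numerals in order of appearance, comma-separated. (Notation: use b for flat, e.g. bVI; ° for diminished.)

bVI, v

B major has the diatonic set B, C#m, D#m, E, F#, G#m, A#dim. Of the given chords, B, E, F# and A#dim are diatonic. But G (G–B–D) is foreign: the diatonic vi on degree 6 is G#m, whereas G comes from B minor. It is labeled bVI. F#m (F#–A–C#) is not: scale degree 5 in B major carries F# (V). In B minor the chord on that degree is F#m, so here it functions as v, borrowed from the parallel minor.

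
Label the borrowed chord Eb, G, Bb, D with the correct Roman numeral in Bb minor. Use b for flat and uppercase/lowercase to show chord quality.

IVmaj7

The root Eb is the diatonic 4th degree of Bb minor; the borrowing shows in the chord quality. Diatonically Bb minor has Ebm (iv) on that degree; Eb–G–Bb–D is instead the major-seventh chord native to Bb major, so it takes the label IVmaj7.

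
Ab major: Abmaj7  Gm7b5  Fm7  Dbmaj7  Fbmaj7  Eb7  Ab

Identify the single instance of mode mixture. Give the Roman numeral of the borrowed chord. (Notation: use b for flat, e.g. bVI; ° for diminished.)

bVImaj7

In Ab major the diatonic chords are Ab, Bbm, Cm, Db, Eb, Fm, Gdim. Abmaj7, Gm7b5, Fm7, Dbmaj7, Eb7 and Ab are all diatonic. But Fbmaj7 (Fb–Ab–Cb–Eb) is foreign: the diatonic vi on degree 6 is Fm, whereas Fbmaj7 comes from Ab minor. It is labeled bVImaj7.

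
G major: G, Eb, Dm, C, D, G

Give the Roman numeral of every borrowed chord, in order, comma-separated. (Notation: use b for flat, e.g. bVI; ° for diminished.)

bVI, v

The diatonic triads in G major are G, Am, Bm, C, D, Em, F#dim. Of the given chords, G, C and D are diatonic. Eb (Eb–G–Bb) is not: scale degree 6 in G major carries Em (vi). In G minor the chord on that degree is Eb, so here it functions as bVI, borrowed from the parallel minor. Dm (D–F–A) doesn't fit — on degree 5 G major would have D (V). Dm is the degree-5 chord of G minor, so it is the borrowed v.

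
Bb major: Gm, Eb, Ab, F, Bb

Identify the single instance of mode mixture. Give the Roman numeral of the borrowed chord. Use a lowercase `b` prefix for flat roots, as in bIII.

Bb major has the diatonic set Bb, Cm, Dm, Eb, F, Gm, Adim. Gm, Eb, F and Bb all belong to that set. But Ab (Ab–C–Eb) is foreign: the diatonic vii° on degree 7 is Adim, whereas Ab comes from Bb minor. It is labeled bVII.

bVII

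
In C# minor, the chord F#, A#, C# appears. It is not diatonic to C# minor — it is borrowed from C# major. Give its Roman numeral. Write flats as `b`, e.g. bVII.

IV

The root F# is the diatonic 4th degree of C# minor; the borrowing shows in the chord quality. The diatonic chord on degree 4 would be F#m (iv), but F#–A#–C# is the major chord from C# major. As a borrowed chord it is labeled IV.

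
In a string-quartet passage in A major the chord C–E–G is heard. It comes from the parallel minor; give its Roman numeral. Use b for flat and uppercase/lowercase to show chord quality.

bIII

C is the lowered form of scale degree 3 in A major (the diatonic degree 3 is C#). Diatonically A major has C#m (iii) on that degree; C–E–G is instead the major chord native to A minor, so it takes the label bIII.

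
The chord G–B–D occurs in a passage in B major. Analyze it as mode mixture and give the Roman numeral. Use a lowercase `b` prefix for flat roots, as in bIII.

G is the lowered form of scale degree 6 in B major (the diatonic degree 6 is G#). G–B–D is a major chord — the form found in B minor, not the diatonic vi (G#m). Borrowed into B major it is written bVI.

bVI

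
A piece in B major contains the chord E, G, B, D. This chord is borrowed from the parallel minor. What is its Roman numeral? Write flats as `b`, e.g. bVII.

iv7

E is scale degree 4 in B major. The diatonic chord on degree 4 would be E (IV), but E–G–B–D is the minor-seventh chord from B minor. As a borrowed chord it is labeled iv7.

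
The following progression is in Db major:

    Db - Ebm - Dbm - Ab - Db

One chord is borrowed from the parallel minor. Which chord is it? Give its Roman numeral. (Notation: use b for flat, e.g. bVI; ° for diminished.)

The diatonic triads in Db major are Db, Ebm, Fm, Gb, Ab, Bbm, Cdim. Db, Ebm and Ab are all diatonic. But Dbm (Db–Fb–Ab) is foreign: the diatonic I on degree 1 is Db, whereas Dbm comes from Db minor. It is labeled i.

i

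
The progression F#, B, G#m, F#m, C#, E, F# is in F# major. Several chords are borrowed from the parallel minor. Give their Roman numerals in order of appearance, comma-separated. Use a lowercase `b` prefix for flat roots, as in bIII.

i, bVII

The diatonic triads in F# major are F#, G#m, A#m, B, C#, D#m, E#dim. Of the given chords, F#, B, G#m and C# are diatonic. F#m (F#–A–C#) doesn't fit — on degree 1 F# major would have F# (I). F#m is the degree-1 chord of F# minor, so it is the borrowed i. E (E–G#–B) doesn't fit — on degree 7 F# major would have E#dim (vii°). E is the degree-7 chord of F# minor, so it is the borrowed bVII.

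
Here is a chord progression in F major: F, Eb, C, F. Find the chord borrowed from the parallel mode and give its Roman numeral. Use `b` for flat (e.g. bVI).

bVII

In F major the diatonic chords are F, Gm, Am, Bb, C, Dm, Edim. F and C are both diatonic. But Eb (Eb–G–Bb) is foreign: the diatonic vii° on degree 7 is Edim, whereas Eb comes from F minor. It is labeled bVII.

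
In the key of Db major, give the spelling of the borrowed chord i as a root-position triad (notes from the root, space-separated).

The root, Db, is scale degree 1 — the same note in Db major and Db minor; only the chord quality changes. Building the minor chord from the parallel minor on Db: Db–Fb–Ab.

Db Fb Ab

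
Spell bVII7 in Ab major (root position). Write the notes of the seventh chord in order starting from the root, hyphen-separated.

The root of bVII7 is the lowered 7th degree: G becomes Gb. Stacking thirds in Ab minor on Gb gives Gb–Bb–Db–Fb.

Gb-Bb-Db-Fb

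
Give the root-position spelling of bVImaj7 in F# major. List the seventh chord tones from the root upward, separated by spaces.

The root of bVImaj7 is the lowered 6th degree: D# becomes D. Stacking thirds in F# minor on D gives D–F#–A–C#.

D F# A C#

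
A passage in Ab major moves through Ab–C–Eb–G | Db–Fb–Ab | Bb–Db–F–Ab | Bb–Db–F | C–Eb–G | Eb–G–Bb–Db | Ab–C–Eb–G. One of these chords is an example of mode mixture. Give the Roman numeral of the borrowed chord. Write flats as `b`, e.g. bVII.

iv

Ab major has the diatonic set Ab, Bbm, Cm, Db, Eb, Fm, Gdim. Of the given chords, Ab–C–Eb–G = Abmaj7, Bb–Db–F–Ab = Bbm7, Bb–Db–F = Bbm, C–Eb–G = Cm and Eb–G–Bb–Db = Eb7 are diatonic. Db–Fb–Ab is not: scale degree 4 in Ab major carries Db (IV). In Ab minor the chord on that degree is Dbm, so here it functions as iv, borrowed from the parallel minor.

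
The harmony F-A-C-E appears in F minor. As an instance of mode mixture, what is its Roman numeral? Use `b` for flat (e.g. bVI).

Imaj7

F is scale degree 1 in F minor. The diatonic chord on degree 1 would be Fm (i), but F–A–C–E is the major-seventh chord from F major. As a borrowed chord it is labeled Imaj7.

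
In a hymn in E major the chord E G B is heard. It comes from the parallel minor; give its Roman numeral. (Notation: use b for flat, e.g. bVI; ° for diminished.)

E is scale degree 1 in E major. E–G–B is a minor chord — the form found in E minor, not the diatonic I (E). Borrowed into E major it is written i.

i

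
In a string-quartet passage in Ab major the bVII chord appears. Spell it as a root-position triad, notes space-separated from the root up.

bVII is built on the lowered scale degree 7. In Ab major degree 7 is G; lowered it becomes Gb. Stacking thirds in Ab minor on Gb gives Gb–Bb–Db.

Gb Bb Db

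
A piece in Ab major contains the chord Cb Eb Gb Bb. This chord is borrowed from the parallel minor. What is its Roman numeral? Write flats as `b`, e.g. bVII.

The root Cb is the lowered 3rd scale degree — diatonically Ab major has C there. Cb–Eb–Gb–Bb is a major-seventh chord — the form found in Ab minor, not the diatonic iii (Cm). Borrowed into Ab major it is written bIIImaj7.

bIIImaj7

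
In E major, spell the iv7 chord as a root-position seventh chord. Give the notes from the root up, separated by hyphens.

A-C-E-G

iv7 is built on scale degree 4, which is A in both E major and its parallel. Stacking thirds in E minor on A gives A–C–E–G.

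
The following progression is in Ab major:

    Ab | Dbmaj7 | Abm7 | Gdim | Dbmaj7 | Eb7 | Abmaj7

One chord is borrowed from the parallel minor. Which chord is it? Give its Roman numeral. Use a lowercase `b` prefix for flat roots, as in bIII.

The diatonic triads in Ab major are Ab, Bbm, Cm, Db, Eb, Fm, Gdim. Ab, Dbmaj7, Gdim, Eb7 and Abmaj7 all belong to that set. Abm7 (Ab–Cb–Eb–Gb) doesn't fit — on degree 1 Ab major would have Ab (I). Abm7 is the degree-1 chord of Ab minor, so it is the borrowed i7.

i7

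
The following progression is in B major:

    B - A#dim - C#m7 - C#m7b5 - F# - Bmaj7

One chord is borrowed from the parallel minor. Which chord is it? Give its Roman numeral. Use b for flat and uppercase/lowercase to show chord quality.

iiø7

B major has the diatonic set B, C#m, D#m, E, F#, G#m, A#dim. B, A#dim, C#m7, F# and Bmaj7 are all diatonic. C#m7b5 (C#–E–G–B) is not: scale degree 2 in B major carries C#m (ii). In B minor the chord on that degree is C#m7b5, so here it functions as iiø7, borrowed from the parallel minor.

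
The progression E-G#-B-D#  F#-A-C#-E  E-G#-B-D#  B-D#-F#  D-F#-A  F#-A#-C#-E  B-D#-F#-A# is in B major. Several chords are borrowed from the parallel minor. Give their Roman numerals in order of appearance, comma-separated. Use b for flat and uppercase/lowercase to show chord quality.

The diatonic triads in B major are B, C#m, D#m, E, F#, G#m, A#dim. Of the given chords, E–G#–B–D# = Emaj7, B–D#–F# = B, F#–A#–C#–E = F#7 and B–D#–F#–A# = Bmaj7 are diatonic. F#–A–C#–E is not: scale degree 5 in B major carries F# (V). In B minor the chord on that degree is F#m7, so here it functions as v7, borrowed from the parallel minor. But D–F#–A is foreign: the diatonic iii on degree 3 is D#m, whereas D comes from B minor. It is labeled bIII.

v7, bIII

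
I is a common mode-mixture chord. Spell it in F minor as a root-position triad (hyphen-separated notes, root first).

The root, F, is scale degree 1 — the same note in F minor and F major; only the chord quality changes. In F major the chord on F is F–A–C.

F-A-C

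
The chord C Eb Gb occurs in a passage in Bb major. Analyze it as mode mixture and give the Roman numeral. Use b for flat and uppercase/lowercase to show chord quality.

C is scale degree 2 in Bb major. C–Eb–Gb is a diminished chord — the form found in Bb minor, not the diatonic ii (Cm). Borrowed into Bb major it is written ii°.

ii°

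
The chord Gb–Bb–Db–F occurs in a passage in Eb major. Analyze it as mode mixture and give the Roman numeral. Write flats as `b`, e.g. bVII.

In Eb major scale degree 3 is G; Gb is its lowered form, from Eb minor. Gb–Bb–Db–F is a major-seventh chord — the form found in Eb minor, not the diatonic iii (Gm). Borrowed into Eb major it is written bIIImaj7.

bIIImaj7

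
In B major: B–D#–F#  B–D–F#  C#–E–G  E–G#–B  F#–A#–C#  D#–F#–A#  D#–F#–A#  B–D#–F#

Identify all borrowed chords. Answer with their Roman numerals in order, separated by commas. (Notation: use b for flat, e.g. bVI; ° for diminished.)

i, ii°

In B major the diatonic chords are B, C#m, D#m, E, F#, G#m, A#dim. B–D#–F# = B, E–G#–B = E, F#–A#–C# = F# and D#–F#–A# = D#m all belong to that set. But B–D–F# is foreign: the diatonic I on degree 1 is B, whereas Bm comes from B minor. It is labeled i. C#–E–G is not: scale degree 2 in B major carries C#m (ii). In B minor the chord on that degree is C#dim, so here it functions as ii°, borrowed from the parallel minor.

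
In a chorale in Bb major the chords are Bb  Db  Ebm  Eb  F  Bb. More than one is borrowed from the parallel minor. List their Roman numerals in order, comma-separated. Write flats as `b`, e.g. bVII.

In Bb major the diatonic chords are Bb, Cm, Dm, Eb, F, Gm, Adim. Bb, Eb and F are all diatonic. But Db (Db–F–Ab) is foreign: the diatonic iii on degree 3 is Dm, whereas Db comes from Bb minor. It is labeled bIII. Ebm (Eb–Gb–Bb) doesn't fit — on degree 4 Bb major would have Eb (IV). Ebm is the degree-4 chord of Bb minor, so it is the borrowed iv.

bIII, iv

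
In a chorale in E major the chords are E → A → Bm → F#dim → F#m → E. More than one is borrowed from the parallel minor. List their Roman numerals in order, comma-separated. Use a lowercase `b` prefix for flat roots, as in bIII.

The diatonic triads in E major are E, F#m, G#m, A, B, C#m, D#dim. Of the given chords, E, A and F#m are diatonic. Bm (B–D–F#) is not: scale degree 5 in E major carries B (V). In E minor the chord on that degree is Bm, so here it functions as v, borrowed from the parallel minor. F#dim (F#–A–C) is not: scale degree 2 in E major carries F#m (ii). In E minor the chord on that degree is F#dim, so here it functions as ii°, borrowed from the parallel minor.

v, ii°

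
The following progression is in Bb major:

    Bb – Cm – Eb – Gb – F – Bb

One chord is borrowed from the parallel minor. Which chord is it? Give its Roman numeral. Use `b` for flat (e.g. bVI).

bVI

The diatonic triads in Bb major are Bb, Cm, Dm, Eb, F, Gm, Adim. Bb, Cm, Eb and F all belong to that set. Gb (Gb–Bb–Db) is not: scale degree 6 in Bb major carries Gm (vi). In Bb minor the chord on that degree is Gb, so here it functions as bVI, borrowed from the parallel minor.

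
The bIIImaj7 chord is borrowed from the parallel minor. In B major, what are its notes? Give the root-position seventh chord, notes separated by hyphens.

D-F#-A-C#

bIIImaj7 is built on the lowered scale degree 3. In B major degree 3 is D#; lowered it becomes D. Stacking thirds in B minor on D gives D–F#–A–C#.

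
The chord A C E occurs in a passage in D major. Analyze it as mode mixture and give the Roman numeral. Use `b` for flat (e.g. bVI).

v

The root A is the diatonic 5th degree of D major; the borrowing shows in the chord quality. The diatonic chord on degree 5 would be A (V), but A–C–E is the minor chord from D minor. As a borrowed chord it is labeled v.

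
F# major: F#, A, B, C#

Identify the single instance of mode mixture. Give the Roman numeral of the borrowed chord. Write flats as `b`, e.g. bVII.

F# major has the diatonic set F#, G#m, A#m, B, C#, D#m, E#dim. F#, B and C# all belong to that set. A (A–C#–E) doesn't fit — on degree 3 F# major would have A#m (iii). A is the degree-3 chord of F# minor, so it is the borrowed bIII.

bIII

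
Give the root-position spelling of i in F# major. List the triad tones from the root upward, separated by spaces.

F# A C#

The root, F#, is scale degree 1 — the same note in F# major and F# minor; only the chord quality changes. Building the minor chord from the parallel minor on F#: F#–A–C#.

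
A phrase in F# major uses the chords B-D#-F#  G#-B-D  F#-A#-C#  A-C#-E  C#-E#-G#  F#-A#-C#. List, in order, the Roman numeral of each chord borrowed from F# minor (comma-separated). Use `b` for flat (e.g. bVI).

ii°, bIII

In F# major the diatonic chords are F#, G#m, A#m, B, C#, D#m, E#dim. B–D#–F# = B, F#–A#–C# = F# and C#–E#–G# = C# all belong to that set. But G#–B–D is foreign: the diatonic ii on degree 2 is G#m, whereas G#dim comes from F# minor. It is labeled ii°. A–C#–E is not: scale degree 3 in F# major carries A#m (iii). In F# minor the chord on that degree is A, so here it functions as bIII, borrowed from the parallel minor.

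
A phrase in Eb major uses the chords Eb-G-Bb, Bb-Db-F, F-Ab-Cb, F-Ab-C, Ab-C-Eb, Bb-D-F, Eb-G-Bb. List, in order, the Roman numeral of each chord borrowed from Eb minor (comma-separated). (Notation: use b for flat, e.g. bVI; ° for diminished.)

v, ii°

In Eb major the diatonic chords are Eb, Fm, Gm, Ab, Bb, Cm, Ddim. Eb–G–Bb = Eb, F–Ab–C = Fm, Ab–C–Eb = Ab and Bb–D–F = Bb are all diatonic. But Bb–Db–F is foreign: the diatonic V on degree 5 is Bb, whereas Bbm comes from Eb minor. It is labeled v. But F–Ab–Cb is foreign: the diatonic ii on degree 2 is Fm, whereas Fdim comes from Eb minor. It is labeled ii°.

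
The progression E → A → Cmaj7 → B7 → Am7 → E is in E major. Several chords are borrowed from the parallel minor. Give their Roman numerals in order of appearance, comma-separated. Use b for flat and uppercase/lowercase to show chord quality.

bVImaj7, iv7

The diatonic triads in E major are E, F#m, G#m, A, B, C#m, D#dim. E, A and B7 are all diatonic. Cmaj7 (C–E–G–B) doesn't fit — on degree 6 E major would have C#m (vi). Cmaj7 is the degree-6 chord of E minor, so it is the borrowed bVImaj7. Am7 (A–C–E–G) doesn't fit — on degree 4 E major would have A (IV). Am7 is the degree-4 chord of E minor, so it is the borrowed iv7.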